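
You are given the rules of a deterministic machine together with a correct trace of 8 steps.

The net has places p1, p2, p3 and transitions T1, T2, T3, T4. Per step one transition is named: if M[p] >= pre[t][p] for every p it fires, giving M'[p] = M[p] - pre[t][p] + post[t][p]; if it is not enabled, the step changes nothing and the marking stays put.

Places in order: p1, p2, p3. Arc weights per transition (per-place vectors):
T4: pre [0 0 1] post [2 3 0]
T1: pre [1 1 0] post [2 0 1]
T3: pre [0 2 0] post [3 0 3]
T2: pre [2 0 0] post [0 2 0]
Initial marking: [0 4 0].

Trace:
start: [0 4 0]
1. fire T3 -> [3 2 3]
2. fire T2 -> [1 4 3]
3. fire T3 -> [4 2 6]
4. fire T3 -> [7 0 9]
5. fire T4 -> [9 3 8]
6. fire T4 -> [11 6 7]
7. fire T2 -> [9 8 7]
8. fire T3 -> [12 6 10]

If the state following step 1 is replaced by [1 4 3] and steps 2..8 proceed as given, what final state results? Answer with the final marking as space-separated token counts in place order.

state after step 1 := [1 4 3]
2. fire T2 -> [1 4 3]
3. fire T3 -> [4 2 6]
4. fire T3 -> [7 0 9]
5. fire T4 -> [9 3 8]
6. fire T4 -> [11 6 7]
7. fire T2 -> [9 8 7]
8. fire T3 -> [12 6 10]

12 6 10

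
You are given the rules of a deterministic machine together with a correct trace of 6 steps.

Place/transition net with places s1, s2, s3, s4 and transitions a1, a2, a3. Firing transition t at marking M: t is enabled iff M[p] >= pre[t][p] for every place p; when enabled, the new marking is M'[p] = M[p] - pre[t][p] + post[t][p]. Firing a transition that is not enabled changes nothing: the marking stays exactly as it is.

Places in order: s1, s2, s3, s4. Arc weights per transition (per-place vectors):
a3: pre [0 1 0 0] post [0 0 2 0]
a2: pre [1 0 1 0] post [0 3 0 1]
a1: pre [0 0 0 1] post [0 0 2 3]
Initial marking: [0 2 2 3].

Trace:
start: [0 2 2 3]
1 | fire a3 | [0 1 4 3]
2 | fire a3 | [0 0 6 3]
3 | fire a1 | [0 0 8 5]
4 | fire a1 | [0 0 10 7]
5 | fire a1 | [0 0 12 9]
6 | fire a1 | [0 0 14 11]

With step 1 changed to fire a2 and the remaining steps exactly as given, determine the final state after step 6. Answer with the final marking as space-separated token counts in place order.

0 1 12 11

(re-executing from step 1 with the substitution; state before step 1: [0 2 2 3])
1 | fire a2 | [0 2 2 3]
2 | fire a3 | [0 1 4 3]
3 | fire a1 | [0 1 6 5]
4 | fire a1 | [0 1 8 7]
5 | fire a1 | [0 1 10 9]
6 | fire a1 | [0 1 12 11]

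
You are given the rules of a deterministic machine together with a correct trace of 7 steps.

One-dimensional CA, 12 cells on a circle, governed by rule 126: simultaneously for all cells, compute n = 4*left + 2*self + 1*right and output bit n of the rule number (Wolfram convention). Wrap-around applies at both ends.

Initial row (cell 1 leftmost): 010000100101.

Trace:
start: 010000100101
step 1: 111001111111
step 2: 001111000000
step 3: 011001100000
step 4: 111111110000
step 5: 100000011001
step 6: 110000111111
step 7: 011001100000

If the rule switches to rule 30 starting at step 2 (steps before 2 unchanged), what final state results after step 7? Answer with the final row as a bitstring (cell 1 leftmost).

(re-executing steps 2..7 under rule 30; state before step 2: 111001111111)
step 2: 000111000000
step 3: 001100100000
step 4: 011011110000
step 5: 110010001000
step 6: 101111011101
step 7: 001000010001

001000010001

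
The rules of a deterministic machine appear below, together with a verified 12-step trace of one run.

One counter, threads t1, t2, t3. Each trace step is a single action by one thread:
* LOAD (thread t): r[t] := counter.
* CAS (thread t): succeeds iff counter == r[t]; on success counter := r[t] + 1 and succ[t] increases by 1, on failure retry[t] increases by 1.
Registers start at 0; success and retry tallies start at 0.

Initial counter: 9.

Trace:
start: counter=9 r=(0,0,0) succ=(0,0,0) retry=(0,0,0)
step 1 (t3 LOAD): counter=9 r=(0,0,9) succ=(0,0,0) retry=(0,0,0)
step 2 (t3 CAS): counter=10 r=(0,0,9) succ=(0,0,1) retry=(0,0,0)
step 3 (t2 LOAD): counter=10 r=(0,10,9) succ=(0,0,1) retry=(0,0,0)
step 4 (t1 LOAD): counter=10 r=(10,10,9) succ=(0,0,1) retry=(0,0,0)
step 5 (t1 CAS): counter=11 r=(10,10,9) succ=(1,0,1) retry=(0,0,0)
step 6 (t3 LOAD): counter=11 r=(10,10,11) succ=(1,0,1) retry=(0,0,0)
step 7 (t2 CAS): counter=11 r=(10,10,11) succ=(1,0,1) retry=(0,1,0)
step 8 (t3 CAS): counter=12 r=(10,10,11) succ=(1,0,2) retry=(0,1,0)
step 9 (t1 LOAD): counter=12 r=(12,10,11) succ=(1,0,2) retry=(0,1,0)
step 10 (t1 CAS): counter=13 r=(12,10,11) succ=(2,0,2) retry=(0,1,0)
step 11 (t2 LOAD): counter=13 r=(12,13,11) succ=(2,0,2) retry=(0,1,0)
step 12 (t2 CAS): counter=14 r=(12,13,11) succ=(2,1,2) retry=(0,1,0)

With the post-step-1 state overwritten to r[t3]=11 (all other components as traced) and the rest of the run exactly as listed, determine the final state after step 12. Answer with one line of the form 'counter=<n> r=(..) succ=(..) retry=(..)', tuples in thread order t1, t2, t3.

counter=13 r=(11,12,10) succ=(2,1,1) retry=(0,1,1)

state after step 1 := counter=9 r=(0,0,11) succ=(0,0,0) retry=(0,0,0)
step 2 (t3 CAS): counter=9 r=(0,0,11) succ=(0,0,0) retry=(0,0,1)
step 3 (t2 LOAD): counter=9 r=(0,9,11) succ=(0,0,0) retry=(0,0,1)
step 4 (t1 LOAD): counter=9 r=(9,9,11) succ=(0,0,0) retry=(0,0,1)
step 5 (t1 CAS): counter=10 r=(9,9,11) succ=(1,0,0) retry=(0,0,1)
step 6 (t3 LOAD): counter=10 r=(9,9,10) succ=(1,0,0) retry=(0,0,1)
step 7 (t2 CAS): counter=10 r=(9,9,10) succ=(1,0,0) retry=(0,1,1)
step 8 (t3 CAS): counter=11 r=(9,9,10) succ=(1,0,1) retry=(0,1,1)
step 9 (t1 LOAD): counter=11 r=(11,9,10) succ=(1,0,1) retry=(0,1,1)
step 10 (t1 CAS): counter=12 r=(11,9,10) succ=(2,0,1) retry=(0,1,1)
step 11 (t2 LOAD): counter=12 r=(11,12,10) succ=(2,0,1) retry=(0,1,1)
step 12 (t2 CAS): counter=13 r=(11,12,10) succ=(2,1,1) retry=(0,1,1)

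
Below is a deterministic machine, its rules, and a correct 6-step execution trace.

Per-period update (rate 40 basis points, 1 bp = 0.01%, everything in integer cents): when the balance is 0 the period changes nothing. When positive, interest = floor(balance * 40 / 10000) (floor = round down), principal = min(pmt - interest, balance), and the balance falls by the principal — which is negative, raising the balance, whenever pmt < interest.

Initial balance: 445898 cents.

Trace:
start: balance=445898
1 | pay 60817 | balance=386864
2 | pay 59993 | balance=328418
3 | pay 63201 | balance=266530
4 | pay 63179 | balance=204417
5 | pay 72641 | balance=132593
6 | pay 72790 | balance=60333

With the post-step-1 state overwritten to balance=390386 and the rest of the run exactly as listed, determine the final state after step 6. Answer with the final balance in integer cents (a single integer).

state after step 1 := balance=390386
2 | pay 59993 | balance=331954
3 | pay 63201 | balance=270080
4 | pay 63179 | balance=207981
5 | pay 72641 | balance=136171
6 | pay 72790 | balance=63925

63925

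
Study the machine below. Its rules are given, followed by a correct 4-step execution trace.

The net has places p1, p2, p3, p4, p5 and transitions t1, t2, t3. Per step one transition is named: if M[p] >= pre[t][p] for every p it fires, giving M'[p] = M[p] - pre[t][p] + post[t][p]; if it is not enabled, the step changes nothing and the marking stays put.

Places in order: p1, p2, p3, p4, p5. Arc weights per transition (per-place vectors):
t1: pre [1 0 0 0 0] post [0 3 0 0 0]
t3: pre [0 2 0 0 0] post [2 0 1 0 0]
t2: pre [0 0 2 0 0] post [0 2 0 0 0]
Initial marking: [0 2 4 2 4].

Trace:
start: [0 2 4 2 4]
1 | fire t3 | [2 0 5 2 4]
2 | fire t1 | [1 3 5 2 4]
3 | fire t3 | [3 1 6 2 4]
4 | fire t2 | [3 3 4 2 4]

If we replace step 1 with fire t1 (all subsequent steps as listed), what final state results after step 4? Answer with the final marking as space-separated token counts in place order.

2 2 3 2 4

(re-executing from step 1 with the substitution; state before step 1: [0 2 4 2 4])
1 | fire t1 | [0 2 4 2 4]
2 | fire t1 | [0 2 4 2 4]
3 | fire t3 | [2 0 5 2 4]
4 | fire t2 | [2 2 3 2 4]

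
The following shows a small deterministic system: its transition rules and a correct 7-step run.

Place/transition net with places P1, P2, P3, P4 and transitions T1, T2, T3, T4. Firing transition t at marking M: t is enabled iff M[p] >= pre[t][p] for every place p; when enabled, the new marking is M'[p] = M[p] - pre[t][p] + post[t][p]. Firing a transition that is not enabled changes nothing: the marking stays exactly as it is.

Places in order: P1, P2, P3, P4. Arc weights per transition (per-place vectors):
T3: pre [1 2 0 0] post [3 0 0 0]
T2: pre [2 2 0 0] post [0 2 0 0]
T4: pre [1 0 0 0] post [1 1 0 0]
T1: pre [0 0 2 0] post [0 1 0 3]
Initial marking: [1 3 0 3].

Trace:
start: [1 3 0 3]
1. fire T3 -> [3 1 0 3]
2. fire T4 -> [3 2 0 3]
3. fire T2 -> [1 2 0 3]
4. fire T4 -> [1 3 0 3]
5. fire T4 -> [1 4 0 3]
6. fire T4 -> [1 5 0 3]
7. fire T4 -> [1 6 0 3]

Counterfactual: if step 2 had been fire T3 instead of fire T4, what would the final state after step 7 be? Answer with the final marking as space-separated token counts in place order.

(re-executing from step 2 with the substitution; state before step 2: [3 1 0 3])
2. fire T3 -> [3 1 0 3]
3. fire T2 -> [3 1 0 3]
4. fire T4 -> [3 2 0 3]
5. fire T4 -> [3 3 0 3]
6. fire T4 -> [3 4 0 3]
7. fire T4 -> [3 5 0 3]

3 5 0 3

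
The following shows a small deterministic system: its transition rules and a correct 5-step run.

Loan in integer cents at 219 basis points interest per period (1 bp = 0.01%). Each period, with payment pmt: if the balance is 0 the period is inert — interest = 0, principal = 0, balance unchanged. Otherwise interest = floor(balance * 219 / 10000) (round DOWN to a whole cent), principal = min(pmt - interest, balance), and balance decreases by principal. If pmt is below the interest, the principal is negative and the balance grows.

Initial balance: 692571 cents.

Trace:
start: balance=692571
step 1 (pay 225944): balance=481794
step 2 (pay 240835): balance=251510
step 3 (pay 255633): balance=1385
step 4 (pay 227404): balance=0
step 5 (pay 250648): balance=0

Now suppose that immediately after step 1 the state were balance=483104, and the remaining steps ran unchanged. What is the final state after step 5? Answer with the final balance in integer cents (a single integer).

state after step 1 := balance=483104
step 2 (pay 240835): balance=252848
step 3 (pay 255633): balance=2752
step 4 (pay 227404): balance=0
step 5 (pay 250648): balance=0

0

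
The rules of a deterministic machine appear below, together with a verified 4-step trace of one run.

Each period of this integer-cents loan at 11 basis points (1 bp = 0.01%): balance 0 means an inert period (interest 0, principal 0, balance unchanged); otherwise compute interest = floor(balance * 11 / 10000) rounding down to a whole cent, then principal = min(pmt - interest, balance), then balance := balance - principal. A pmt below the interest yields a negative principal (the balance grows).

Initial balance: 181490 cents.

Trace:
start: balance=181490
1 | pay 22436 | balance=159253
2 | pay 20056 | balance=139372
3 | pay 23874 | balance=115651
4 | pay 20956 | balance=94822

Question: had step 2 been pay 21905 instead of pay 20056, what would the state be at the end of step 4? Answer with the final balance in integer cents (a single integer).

92969

(re-executing from step 2 with the substitution; state before step 2: balance=159253)
2 | pay 21905 | balance=137523
3 | pay 23874 | balance=113800
4 | pay 20956 | balance=92969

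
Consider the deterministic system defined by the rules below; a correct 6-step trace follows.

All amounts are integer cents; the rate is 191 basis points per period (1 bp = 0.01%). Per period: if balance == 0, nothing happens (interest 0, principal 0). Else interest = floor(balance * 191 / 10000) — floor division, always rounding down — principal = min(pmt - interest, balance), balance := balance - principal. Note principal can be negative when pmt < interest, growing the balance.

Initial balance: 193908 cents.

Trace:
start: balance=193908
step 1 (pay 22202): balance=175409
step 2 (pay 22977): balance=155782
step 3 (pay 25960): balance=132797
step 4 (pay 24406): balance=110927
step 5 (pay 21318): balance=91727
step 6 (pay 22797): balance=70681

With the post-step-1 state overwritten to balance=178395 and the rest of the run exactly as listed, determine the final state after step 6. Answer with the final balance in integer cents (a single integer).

73964

state after step 1 := balance=178395
step 2 (pay 22977): balance=158825
step 3 (pay 25960): balance=135898
step 4 (pay 24406): balance=114087
step 5 (pay 21318): balance=94948
step 6 (pay 22797): balance=73964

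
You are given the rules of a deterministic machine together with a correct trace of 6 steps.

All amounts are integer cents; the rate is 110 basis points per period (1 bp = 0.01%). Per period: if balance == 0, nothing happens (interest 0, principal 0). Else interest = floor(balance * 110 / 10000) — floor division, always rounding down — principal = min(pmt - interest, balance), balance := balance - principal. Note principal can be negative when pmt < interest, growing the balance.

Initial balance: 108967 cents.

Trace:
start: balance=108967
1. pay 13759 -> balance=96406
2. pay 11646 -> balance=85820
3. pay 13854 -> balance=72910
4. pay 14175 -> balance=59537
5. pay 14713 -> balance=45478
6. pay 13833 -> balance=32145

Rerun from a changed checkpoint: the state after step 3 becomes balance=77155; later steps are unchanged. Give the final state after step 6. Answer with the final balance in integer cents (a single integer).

state after step 3 := balance=77155
4. pay 14175 -> balance=63828
5. pay 14713 -> balance=49817
6. pay 13833 -> balance=36531

36531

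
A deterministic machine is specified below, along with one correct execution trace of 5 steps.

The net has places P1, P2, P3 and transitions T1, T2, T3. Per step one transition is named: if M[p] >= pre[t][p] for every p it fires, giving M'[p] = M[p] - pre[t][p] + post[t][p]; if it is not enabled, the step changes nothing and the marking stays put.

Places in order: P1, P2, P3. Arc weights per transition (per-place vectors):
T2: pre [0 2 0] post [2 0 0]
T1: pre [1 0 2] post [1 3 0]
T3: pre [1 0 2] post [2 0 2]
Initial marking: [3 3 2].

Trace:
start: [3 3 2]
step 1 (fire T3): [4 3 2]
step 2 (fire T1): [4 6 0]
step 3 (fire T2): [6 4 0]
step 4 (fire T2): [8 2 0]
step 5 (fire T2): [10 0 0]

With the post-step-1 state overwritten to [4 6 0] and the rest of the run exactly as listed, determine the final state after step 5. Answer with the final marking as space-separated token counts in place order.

10 0 0

state after step 1 := [4 6 0]
step 2 (fire T1): [4 6 0]
step 3 (fire T2): [6 4 0]
step 4 (fire T2): [8 2 0]
step 5 (fire T2): [10 0 0]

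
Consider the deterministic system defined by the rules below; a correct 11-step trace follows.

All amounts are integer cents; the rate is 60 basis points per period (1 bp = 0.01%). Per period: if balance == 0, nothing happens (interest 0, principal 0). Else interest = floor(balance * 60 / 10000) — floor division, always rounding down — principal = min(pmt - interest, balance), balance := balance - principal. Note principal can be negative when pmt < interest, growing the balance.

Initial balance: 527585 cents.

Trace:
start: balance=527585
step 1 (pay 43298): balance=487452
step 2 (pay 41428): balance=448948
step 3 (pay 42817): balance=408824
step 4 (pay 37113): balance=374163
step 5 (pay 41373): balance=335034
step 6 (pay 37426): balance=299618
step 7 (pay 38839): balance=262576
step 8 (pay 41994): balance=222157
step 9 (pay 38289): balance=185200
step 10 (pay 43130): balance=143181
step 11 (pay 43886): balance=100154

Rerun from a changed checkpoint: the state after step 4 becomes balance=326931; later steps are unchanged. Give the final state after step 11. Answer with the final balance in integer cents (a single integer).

50902

state after step 4 := balance=326931
step 5 (pay 41373): balance=287519
step 6 (pay 37426): balance=251818
step 7 (pay 38839): balance=214489
step 8 (pay 41994): balance=173781
step 9 (pay 38289): balance=136534
step 10 (pay 43130): balance=94223
step 11 (pay 43886): balance=50902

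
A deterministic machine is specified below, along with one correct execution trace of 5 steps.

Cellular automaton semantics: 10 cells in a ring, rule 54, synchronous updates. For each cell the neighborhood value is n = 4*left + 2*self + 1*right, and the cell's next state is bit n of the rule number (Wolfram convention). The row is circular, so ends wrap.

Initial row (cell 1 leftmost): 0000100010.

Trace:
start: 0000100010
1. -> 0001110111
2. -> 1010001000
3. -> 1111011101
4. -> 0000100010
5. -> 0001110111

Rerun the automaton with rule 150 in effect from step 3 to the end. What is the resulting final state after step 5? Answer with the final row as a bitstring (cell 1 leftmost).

(re-executing steps 3..5 under rule 150; state before step 3: 1010001000)
3. -> 1011011101
4. -> 0000001000
5. -> 0000011100

0000011100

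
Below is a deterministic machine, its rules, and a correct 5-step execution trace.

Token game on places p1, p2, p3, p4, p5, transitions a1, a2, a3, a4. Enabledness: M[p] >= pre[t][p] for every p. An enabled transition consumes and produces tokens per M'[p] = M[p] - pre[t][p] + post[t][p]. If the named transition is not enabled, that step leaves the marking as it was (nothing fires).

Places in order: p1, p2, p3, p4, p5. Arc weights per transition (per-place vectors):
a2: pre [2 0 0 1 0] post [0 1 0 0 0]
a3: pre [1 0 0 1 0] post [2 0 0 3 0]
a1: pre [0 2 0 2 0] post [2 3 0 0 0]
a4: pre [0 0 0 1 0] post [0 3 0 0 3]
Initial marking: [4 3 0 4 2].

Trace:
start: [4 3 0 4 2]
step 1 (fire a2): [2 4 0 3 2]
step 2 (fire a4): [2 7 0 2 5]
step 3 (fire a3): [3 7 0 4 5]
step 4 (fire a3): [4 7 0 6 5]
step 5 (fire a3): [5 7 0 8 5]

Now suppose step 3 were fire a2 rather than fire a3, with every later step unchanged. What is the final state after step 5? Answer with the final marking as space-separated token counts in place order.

0 8 0 1 5

(re-executing from step 3 with the substitution; state before step 3: [2 7 0 2 5])
step 3 (fire a2): [0 8 0 1 5]
step 4 (fire a3): [0 8 0 1 5]
step 5 (fire a3): [0 8 0 1 5]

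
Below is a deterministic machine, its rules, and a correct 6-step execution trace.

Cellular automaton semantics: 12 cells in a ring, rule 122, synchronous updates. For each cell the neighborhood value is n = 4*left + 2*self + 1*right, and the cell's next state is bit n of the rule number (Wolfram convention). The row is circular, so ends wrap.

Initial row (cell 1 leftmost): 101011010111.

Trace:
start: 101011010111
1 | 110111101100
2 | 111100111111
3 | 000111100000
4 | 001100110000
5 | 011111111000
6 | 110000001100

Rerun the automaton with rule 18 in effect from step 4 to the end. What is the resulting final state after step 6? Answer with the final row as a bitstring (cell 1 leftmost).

100011000100

(re-executing steps 4..6 under rule 18; state before step 4: 000111100000)
4 | 001000010000
5 | 010100101000
6 | 100011000100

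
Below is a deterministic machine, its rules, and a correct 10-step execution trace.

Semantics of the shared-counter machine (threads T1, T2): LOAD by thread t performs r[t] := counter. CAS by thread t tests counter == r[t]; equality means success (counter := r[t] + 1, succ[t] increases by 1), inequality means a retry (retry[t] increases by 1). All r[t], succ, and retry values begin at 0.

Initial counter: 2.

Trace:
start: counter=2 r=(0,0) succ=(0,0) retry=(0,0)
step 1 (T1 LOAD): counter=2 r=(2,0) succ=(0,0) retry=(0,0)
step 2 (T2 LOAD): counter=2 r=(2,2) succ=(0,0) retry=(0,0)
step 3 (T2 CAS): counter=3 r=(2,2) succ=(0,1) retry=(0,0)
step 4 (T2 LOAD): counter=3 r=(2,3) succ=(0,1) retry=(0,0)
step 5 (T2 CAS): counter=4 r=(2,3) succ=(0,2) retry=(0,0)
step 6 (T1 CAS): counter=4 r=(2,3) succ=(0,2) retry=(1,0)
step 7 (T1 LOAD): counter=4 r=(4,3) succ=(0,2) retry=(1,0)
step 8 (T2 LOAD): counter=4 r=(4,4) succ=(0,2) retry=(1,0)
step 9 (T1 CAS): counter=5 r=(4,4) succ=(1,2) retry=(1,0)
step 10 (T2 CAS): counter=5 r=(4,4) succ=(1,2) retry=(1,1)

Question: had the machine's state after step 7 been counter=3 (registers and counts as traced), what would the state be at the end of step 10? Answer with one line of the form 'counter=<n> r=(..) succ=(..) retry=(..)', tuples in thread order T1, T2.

counter=4 r=(4,3) succ=(0,3) retry=(2,0)

state after step 7 := counter=3 r=(4,3) succ=(0,2) retry=(1,0)
step 8 (T2 LOAD): counter=3 r=(4,3) succ=(0,2) retry=(1,0)
step 9 (T1 CAS): counter=3 r=(4,3) succ=(0,2) retry=(2,0)
step 10 (T2 CAS): counter=4 r=(4,3) succ=(0,3) retry=(2,0)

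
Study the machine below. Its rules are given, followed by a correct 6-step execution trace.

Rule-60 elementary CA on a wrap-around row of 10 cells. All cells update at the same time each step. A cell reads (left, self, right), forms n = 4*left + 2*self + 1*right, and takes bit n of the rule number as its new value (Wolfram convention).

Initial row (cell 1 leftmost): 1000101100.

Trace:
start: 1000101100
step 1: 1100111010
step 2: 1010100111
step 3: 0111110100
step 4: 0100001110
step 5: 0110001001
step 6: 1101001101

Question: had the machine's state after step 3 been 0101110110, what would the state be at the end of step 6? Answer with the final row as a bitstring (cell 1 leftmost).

0010111110

state after step 3 := 0101110110
step 4: 0111001101
step 5: 1100101011
step 6: 0010111110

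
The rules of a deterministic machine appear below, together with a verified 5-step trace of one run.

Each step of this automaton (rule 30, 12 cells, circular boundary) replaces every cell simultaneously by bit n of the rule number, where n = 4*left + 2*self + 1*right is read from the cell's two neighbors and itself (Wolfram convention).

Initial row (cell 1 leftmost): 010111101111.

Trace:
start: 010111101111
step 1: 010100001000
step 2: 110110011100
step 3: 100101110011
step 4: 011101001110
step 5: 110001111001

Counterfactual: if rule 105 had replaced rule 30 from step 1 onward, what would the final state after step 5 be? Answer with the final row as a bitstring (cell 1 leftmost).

000100010001

(re-executing steps 1..5 under rule 105; state before step 1: 010111101111)
step 1: 101100111001
step 2: 111100101001
step 3: 000100010001
step 4: 010001000100
step 5: 000100010001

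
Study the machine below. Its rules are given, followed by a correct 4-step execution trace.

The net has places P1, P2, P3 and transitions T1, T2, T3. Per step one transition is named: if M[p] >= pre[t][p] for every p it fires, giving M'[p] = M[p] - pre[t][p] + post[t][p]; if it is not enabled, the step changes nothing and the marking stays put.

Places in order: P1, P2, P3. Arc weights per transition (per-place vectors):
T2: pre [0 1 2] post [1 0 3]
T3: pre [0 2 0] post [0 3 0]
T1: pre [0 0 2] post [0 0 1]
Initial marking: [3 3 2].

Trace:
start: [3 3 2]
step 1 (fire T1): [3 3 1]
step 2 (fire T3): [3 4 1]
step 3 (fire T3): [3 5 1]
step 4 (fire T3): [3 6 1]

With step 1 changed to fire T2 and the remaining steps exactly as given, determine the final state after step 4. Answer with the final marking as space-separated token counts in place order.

(re-executing from step 1 with the substitution; state before step 1: [3 3 2])
step 1 (fire T2): [4 2 3]
step 2 (fire T3): [4 3 3]
step 3 (fire T3): [4 4 3]
step 4 (fire T3): [4 5 3]

4 5 3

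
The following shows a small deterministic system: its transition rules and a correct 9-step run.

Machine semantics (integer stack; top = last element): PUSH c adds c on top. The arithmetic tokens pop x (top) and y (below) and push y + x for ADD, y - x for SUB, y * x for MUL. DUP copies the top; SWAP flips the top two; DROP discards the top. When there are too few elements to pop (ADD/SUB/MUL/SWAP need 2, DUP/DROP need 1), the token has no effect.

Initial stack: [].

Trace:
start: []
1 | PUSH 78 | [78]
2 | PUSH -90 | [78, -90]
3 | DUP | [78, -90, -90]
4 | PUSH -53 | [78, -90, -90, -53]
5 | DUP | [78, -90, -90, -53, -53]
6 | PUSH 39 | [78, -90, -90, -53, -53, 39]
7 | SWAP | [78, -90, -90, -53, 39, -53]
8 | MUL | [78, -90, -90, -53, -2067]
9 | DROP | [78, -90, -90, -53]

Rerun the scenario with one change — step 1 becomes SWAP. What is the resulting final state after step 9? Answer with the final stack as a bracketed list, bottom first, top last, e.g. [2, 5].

(re-executing from step 1 with the substitution; state before step 1: [])
1 | SWAP | []
2 | PUSH -90 | [-90]
3 | DUP | [-90, -90]
4 | PUSH -53 | [-90, -90, -53]
5 | DUP | [-90, -90, -53, -53]
6 | PUSH 39 | [-90, -90, -53, -53, 39]
7 | SWAP | [-90, -90, -53, 39, -53]
8 | MUL | [-90, -90, -53, -2067]
9 | DROP | [-90, -90, -53]

[-90, -90, -53]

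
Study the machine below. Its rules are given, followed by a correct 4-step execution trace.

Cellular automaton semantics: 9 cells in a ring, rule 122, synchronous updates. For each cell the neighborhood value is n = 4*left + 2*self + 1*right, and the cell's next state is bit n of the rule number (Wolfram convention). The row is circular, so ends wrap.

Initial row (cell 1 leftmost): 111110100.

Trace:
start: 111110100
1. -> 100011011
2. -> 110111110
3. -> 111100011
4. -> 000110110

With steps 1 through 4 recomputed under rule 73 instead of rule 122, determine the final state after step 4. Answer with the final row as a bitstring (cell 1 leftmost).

(re-executing steps 1..4 under rule 73; state before step 1: 111110100)
1. -> 100010000
2. -> 001000110
3. -> 100010110
4. -> 001000110

001000110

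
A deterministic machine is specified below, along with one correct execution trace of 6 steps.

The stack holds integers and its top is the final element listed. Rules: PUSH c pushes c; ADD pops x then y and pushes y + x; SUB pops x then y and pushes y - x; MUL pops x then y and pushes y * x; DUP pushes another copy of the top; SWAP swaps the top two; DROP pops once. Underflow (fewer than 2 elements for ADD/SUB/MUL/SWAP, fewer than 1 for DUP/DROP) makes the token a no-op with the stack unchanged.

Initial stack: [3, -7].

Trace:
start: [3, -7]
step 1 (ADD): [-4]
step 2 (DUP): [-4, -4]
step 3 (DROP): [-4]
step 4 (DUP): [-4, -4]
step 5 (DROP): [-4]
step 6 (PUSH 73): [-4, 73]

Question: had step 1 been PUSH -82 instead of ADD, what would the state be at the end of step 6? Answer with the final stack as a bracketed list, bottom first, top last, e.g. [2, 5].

[3, -7, -82, 73]

(re-executing from step 1 with the substitution; state before step 1: [3, -7])
step 1 (PUSH -82): [3, -7, -82]
step 2 (DUP): [3, -7, -82, -82]
step 3 (DROP): [3, -7, -82]
step 4 (DUP): [3, -7, -82, -82]
step 5 (DROP): [3, -7, -82]
step 6 (PUSH 73): [3, -7, -82, 73]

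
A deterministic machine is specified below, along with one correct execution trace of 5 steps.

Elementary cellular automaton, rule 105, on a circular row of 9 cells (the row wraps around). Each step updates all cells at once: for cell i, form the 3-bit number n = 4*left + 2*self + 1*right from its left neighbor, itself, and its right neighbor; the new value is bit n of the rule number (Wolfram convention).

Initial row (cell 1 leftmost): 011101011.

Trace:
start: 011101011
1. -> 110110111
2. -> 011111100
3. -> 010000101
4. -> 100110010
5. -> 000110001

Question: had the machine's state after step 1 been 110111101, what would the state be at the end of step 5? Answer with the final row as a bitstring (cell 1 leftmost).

111011011

state after step 1 := 110111101
2. -> 011100111
3. -> 110100101
4. -> 011000011
5. -> 111011011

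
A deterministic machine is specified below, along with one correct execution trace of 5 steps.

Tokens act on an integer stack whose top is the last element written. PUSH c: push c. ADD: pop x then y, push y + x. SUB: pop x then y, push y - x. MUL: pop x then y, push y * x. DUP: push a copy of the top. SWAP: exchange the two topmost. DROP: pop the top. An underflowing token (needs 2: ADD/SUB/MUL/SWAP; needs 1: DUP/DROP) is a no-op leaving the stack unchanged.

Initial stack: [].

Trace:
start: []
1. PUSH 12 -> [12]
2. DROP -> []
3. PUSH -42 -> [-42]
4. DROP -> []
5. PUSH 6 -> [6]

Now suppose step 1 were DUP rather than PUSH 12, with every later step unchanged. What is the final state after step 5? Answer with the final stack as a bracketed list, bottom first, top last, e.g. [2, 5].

(re-executing from step 1 with the substitution; state before step 1: [])
1. DUP -> []
2. DROP -> []
3. PUSH -42 -> [-42]
4. DROP -> []
5. PUSH 6 -> [6]

[6]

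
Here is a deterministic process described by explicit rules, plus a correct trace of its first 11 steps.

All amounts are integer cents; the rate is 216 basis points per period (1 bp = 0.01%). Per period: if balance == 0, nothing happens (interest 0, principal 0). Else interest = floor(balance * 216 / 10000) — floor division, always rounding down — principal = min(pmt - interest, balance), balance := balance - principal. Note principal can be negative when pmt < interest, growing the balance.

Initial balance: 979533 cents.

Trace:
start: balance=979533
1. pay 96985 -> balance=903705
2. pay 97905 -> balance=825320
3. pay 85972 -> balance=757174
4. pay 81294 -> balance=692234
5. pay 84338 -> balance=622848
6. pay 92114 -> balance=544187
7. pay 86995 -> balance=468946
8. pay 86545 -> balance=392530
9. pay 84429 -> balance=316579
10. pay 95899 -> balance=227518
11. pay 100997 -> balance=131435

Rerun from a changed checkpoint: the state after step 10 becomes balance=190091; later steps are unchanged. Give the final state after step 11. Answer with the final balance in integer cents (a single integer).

state after step 10 := balance=190091
11. pay 100997 -> balance=93199

93199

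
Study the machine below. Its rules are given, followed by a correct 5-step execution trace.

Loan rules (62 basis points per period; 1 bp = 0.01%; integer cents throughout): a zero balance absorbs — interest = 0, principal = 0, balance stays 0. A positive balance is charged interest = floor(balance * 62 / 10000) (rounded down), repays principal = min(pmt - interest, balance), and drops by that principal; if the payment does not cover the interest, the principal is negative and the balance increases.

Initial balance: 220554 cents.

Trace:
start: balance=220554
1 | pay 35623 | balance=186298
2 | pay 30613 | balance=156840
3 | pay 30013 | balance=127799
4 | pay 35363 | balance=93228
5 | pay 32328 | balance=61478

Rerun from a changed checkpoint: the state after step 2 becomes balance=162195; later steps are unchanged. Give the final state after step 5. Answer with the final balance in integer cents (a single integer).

state after step 2 := balance=162195
3 | pay 30013 | balance=133187
4 | pay 35363 | balance=98649
5 | pay 32328 | balance=66932

66932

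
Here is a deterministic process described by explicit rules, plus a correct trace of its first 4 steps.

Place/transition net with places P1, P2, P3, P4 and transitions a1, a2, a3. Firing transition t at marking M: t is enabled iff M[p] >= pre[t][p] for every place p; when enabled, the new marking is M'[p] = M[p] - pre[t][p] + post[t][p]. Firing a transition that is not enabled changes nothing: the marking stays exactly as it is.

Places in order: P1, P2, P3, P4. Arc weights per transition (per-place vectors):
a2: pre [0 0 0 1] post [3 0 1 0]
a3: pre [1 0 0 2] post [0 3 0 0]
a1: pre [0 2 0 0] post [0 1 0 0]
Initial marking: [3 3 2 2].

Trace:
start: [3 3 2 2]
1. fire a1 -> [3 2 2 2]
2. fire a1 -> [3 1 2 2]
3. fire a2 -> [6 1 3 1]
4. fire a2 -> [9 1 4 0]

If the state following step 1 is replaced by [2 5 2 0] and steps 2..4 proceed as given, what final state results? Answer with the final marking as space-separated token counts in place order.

2 4 2 0

state after step 1 := [2 5 2 0]
2. fire a1 -> [2 4 2 0]
3. fire a2 -> [2 4 2 0]
4. fire a2 -> [2 4 2 0]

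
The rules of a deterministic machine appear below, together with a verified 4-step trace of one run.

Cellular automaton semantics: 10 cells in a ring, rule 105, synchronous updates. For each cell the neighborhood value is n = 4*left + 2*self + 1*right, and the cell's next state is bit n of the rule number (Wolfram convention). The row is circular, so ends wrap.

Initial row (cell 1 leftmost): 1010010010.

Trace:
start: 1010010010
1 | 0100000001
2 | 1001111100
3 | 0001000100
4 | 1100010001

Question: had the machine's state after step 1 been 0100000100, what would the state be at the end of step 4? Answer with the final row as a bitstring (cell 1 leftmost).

state after step 1 := 0100000100
2 | 0001110001
3 | 0101010100
4 | 0010101001

0010101001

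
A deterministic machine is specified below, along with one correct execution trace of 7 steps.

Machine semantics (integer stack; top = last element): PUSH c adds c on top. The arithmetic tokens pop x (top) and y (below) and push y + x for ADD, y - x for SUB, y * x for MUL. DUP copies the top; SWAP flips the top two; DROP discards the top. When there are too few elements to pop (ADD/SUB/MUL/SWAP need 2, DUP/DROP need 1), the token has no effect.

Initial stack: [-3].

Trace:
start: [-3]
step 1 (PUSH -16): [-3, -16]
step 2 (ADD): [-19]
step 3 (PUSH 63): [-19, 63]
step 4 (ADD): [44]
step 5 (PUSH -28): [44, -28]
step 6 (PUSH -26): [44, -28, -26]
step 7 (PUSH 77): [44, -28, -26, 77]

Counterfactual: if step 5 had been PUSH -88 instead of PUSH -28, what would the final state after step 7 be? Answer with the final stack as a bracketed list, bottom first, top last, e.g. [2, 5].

[44, -88, -26, 77]

(re-executing from step 5 with the substitution; state before step 5: [44])
step 5 (PUSH -88): [44, -88]
step 6 (PUSH -26): [44, -88, -26]
step 7 (PUSH 77): [44, -88, -26, 77]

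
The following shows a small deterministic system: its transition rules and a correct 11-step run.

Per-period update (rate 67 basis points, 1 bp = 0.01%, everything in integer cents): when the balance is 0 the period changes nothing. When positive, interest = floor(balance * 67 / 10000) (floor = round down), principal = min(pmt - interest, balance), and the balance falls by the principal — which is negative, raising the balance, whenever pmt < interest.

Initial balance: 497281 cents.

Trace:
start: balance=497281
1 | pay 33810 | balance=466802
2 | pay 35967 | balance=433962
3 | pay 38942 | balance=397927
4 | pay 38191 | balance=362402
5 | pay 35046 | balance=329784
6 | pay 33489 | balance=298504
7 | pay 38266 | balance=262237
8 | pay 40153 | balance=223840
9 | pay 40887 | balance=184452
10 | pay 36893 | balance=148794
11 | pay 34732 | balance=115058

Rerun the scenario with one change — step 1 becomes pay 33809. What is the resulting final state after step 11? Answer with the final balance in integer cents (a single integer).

(re-executing from step 1 with the substitution; state before step 1: balance=497281)
1 | pay 33809 | balance=466803
2 | pay 35967 | balance=433963
3 | pay 38942 | balance=397928
4 | pay 38191 | balance=362403
5 | pay 35046 | balance=329785
6 | pay 33489 | balance=298505
7 | pay 38266 | balance=262238
8 | pay 40153 | balance=223841
9 | pay 40887 | balance=184453
10 | pay 36893 | balance=148795
11 | pay 34732 | balance=115059

115059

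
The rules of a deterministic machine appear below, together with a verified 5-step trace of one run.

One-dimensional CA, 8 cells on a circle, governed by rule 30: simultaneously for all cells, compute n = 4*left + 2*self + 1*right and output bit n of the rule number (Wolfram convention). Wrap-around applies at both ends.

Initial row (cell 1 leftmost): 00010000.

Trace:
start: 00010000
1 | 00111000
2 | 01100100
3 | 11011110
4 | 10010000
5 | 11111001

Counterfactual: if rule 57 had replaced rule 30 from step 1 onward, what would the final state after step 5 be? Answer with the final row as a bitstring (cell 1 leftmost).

(re-executing steps 1..5 under rule 57; state before step 1: 00010000)
1 | 11001111
2 | 00101000
3 | 10010111
4 | 01001100
5 | 00101011

00101011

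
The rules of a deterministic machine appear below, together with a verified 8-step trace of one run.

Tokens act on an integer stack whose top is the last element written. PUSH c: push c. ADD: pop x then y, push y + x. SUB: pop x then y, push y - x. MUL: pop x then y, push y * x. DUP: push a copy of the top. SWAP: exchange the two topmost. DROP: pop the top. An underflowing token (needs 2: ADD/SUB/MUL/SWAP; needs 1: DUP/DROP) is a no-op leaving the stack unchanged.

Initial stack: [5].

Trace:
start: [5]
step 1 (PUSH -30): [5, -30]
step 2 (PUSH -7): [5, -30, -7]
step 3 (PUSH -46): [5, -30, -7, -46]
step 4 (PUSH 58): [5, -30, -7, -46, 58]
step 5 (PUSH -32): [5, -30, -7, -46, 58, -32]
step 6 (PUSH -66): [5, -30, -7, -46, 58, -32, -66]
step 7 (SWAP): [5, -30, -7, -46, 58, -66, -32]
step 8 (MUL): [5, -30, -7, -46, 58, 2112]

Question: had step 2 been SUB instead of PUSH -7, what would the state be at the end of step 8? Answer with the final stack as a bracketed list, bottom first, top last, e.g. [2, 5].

[35, -46, 58, 2112]

(re-executing from step 2 with the substitution; state before step 2: [5, -30])
step 2 (SUB): [35]
step 3 (PUSH -46): [35, -46]
step 4 (PUSH 58): [35, -46, 58]
step 5 (PUSH -32): [35, -46, 58, -32]
step 6 (PUSH -66): [35, -46, 58, -32, -66]
step 7 (SWAP): [35, -46, 58, -66, -32]
step 8 (MUL): [35, -46, 58, 2112]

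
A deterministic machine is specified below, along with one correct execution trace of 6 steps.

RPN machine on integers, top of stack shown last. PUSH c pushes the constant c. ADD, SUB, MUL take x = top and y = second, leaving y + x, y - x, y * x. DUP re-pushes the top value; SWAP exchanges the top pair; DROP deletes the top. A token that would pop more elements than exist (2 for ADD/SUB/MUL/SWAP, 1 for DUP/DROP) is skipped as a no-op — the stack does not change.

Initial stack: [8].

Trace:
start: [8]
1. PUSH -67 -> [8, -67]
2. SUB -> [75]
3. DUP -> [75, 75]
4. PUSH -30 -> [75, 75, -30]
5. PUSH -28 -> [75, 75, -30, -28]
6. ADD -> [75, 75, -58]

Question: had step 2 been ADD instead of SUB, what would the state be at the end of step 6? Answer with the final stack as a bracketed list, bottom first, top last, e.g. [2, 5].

[-59, -59, -58]

(re-executing from step 2 with the substitution; state before step 2: [8, -67])
2. ADD -> [-59]
3. DUP -> [-59, -59]
4. PUSH -30 -> [-59, -59, -30]
5. PUSH -28 -> [-59, -59, -30, -28]
6. ADD -> [-59, -59, -58]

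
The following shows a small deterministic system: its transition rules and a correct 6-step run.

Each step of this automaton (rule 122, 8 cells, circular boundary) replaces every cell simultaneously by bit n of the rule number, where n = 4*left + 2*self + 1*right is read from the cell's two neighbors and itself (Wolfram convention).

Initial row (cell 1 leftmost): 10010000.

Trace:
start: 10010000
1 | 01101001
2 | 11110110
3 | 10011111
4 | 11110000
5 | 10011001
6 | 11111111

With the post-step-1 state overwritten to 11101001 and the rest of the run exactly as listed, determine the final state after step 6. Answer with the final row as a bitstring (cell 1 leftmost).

11011111

state after step 1 := 11101001
2 | 00110111
3 | 11111101
4 | 00000111
5 | 10001101
6 | 11011111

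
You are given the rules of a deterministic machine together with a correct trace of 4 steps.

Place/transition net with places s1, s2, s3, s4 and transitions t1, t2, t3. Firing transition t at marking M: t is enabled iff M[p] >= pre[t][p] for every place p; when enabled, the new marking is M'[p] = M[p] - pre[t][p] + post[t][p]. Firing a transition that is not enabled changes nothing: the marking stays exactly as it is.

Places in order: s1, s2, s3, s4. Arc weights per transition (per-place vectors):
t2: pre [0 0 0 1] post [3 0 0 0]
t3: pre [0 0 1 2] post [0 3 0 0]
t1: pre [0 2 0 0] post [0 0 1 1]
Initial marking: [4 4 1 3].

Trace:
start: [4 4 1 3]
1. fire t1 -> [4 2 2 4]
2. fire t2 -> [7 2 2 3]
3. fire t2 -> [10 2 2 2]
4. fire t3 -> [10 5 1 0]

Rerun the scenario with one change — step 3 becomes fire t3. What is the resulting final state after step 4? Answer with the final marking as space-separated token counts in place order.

7 5 1 1

(re-executing from step 3 with the substitution; state before step 3: [7 2 2 3])
3. fire t3 -> [7 5 1 1]
4. fire t3 -> [7 5 1 1]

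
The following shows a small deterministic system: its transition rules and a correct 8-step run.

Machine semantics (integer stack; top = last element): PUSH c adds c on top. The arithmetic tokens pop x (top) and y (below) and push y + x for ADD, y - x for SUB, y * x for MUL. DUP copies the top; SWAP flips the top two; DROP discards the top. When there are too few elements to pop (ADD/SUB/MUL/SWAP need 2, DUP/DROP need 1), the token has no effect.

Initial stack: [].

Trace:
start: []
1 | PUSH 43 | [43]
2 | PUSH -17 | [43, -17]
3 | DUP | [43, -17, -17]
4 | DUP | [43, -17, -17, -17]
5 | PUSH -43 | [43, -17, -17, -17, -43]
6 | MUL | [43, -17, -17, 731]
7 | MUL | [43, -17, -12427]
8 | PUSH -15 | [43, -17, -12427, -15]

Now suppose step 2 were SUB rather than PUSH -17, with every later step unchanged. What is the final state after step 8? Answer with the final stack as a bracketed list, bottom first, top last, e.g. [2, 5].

[43, -79507, -15]

(re-executing from step 2 with the substitution; state before step 2: [43])
2 | SUB | [43]
3 | DUP | [43, 43]
4 | DUP | [43, 43, 43]
5 | PUSH -43 | [43, 43, 43, -43]
6 | MUL | [43, 43, -1849]
7 | MUL | [43, -79507]
8 | PUSH -15 | [43, -79507, -15]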